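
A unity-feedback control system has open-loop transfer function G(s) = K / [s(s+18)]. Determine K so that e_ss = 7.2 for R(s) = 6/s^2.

15

System type = 1 (one pole at s=0).
K_v = lim_{s→0} s·G(s) = K / (18) = (1/18)·K.
e_ss = 6/K_v = 7.2 ⇒ K_v = 5/6 ⇒ K = (5/6)/(1/18) = 15.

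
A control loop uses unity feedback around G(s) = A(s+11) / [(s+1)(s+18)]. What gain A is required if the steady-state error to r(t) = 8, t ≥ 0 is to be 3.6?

The open loop has no poles at the origin → type 0 system.
K_p = lim_{s→0} G(s) = A·11 / (1·18) = (11/18)·A.
e_ss = 8/(1 + K_p) = 3.6 ⇒ 1 + (11/18)·A = 20/9 ⇒ A = 2.

2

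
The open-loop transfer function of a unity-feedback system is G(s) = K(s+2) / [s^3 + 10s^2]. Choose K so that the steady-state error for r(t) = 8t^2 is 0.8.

Lowest-order denominator term is 10s^2, so the open loop has 2 poles at the origin → type 2 system.
K_a = lim_{s→0} s^2·G(s) = K·2 / 10 = 0.2·K.
e_ss = 16/K_a = 0.8 ⇒ K_a = 20 ⇒ K = 20/0.2 = 100.

100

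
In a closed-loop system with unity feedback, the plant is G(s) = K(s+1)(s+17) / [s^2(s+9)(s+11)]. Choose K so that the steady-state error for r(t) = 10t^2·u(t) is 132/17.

G(s) has two factors of s in the denominator, so the system is type 2.
K_a = lim_{s→0} s^2·G(s) = K·1·17 / (9·11) = (17/99)·K.
e_ss = 20/K_a = 132/17 ⇒ K_a = 85/33 ⇒ K = (85/33)/(17/99) = 15.

15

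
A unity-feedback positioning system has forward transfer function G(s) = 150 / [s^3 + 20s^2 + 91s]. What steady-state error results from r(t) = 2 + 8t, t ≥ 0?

Lowest-order denominator term is 91s, so the open loop has 1 pole at the origin → type 1 system. Taking each input component in turn:
  • 2: tracked with zero error.
  • 8t: e_ss = 8/K_v with K_v=150/91 → 364/75.
Total e_ss = 364/75.

364/75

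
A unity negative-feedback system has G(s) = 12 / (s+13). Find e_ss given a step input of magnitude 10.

No free integrators in G(s): this is a type 0 system.
K_p = lim_{s→0} G(s) = 12 / (13) = 12/13.
e_ss = 10/(1 + K_p) = 10/(25/13) = 5.2.

5.2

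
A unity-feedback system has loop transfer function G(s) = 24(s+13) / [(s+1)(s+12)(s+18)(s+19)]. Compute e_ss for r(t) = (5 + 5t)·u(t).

G(s) has no factors of s in the denominator, so the system is type 0. By superposition:
  • 5: e_ss = 5/(1+K_p) with K_p=13/171 → 855/184.
  • 5t: a type-0 system cannot track it, e_ss → ∞.
The unbounded component dominates.

infinity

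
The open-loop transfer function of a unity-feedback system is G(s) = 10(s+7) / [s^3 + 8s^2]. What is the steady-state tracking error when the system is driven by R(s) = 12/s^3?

48/35

Factoring s^2 from the denominator leaves a polynomial with constant term 8, so the system is type 2.
K_a = lim_{s→0} s^2·G(s) = 10·7 / 8 = 8.75.
r(t) = 6t^2 gives R(s) = 12/s^3.
e_ss = 12/K_a = 12/8.75 = 48/35.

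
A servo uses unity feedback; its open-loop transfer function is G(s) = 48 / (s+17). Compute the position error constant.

48/17

G(s) has no factors of s in the denominator, so the system is type 0.
K_p = lim_{s→0} G(s) = 48 / (17) = 48/17.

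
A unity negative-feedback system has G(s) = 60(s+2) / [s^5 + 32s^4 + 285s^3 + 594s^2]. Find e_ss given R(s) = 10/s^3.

49.5

Factoring s^2 from the denominator leaves a polynomial with constant term 594, so the system is type 2.
K_a = lim_{s→0} s^2·G(s) = 60·2 / 594 = 20/99.
r(t) = 5t^2 gives R(s) = 10/s^3.
e_ss = 10/K_a = 10/(20/99) = 49.5.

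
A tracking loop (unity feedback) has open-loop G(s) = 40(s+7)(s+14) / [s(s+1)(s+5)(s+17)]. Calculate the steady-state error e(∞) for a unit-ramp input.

G(s) has one factor of s in the denominator, so the system is type 1.
K_v = lim_{s→0} s·G(s) = 40·7·14 / (1·5·17) = 784/17.
e_ss = 1/K_v = 1/(784/17) = 17/784.

17/784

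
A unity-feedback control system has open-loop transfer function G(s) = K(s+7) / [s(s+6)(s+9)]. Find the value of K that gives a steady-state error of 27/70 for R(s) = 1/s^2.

System type = 1 (one pole at s=0).
K_v = lim_{s→0} s·G(s) = K·7 / (6·9) = (7/54)·K.
e_ss = 1/K_v = 27/70 ⇒ K_v = 70/27 ⇒ K = (70/27)/(7/54) = 20.

20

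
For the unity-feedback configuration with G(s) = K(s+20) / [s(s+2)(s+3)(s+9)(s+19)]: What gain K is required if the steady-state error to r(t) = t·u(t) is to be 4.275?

12

One free integrator in G(s): this is a type 1 system.
K_v = lim_{s→0} s·G(s) = K·20 / (2·3·9·19) = (10/513)·K.
e_ss = 1/K_v = 4.275 ⇒ K_v = 40/171 ⇒ K = (40/171)/(10/513) = 12.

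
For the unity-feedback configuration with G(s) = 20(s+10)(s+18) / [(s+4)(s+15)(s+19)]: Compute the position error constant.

System type = 0 (no poles at s=0).
K_p = lim_{s→0} G(s) = 20·10·18 / (4·15·19) = 60/19.

60/19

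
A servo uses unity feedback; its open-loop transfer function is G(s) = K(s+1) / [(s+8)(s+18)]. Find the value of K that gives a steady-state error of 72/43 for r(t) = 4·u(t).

200

G(s) has no factors of s in the denominator, so the system is type 0.
K_p = lim_{s→0} G(s) = K·1 / (8·18) = (1/144)·K.
e_ss = 4/(1 + K_p) = 72/43 ⇒ 1 + (1/144)·K = 43/18 ⇒ K = 200.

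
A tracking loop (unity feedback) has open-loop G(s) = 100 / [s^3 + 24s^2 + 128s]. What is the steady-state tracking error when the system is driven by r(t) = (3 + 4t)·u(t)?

The denominator has no term below 128s — 1 pole at s=0, type 1. Treating each term separately:
  • 3: tracked with zero error.
  • 4t: e_ss = 4/K_v with K_v=25/32 → 5.12.
Total e_ss = 5.12.

5.12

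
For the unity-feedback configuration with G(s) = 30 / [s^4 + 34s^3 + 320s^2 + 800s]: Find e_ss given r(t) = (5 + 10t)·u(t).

Factoring s from the denominator leaves a polynomial with constant term 800, so the system is type 1. Treating each term separately:
  • 5: tracked with zero error.
  • 10t: e_ss = 10/K_v with K_v=0.0375 → 800/3.
Total e_ss = 800/3.

800/3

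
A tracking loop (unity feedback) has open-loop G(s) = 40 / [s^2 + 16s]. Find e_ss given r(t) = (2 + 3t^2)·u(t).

Factoring s from the denominator leaves a polynomial with constant term 16, so the system is type 1. Treating each term separately:
  • 2: tracked with zero error.
  • 3t^2: a type-1 system cannot track it, e_ss → ∞.
The unbounded component dominates.

infinity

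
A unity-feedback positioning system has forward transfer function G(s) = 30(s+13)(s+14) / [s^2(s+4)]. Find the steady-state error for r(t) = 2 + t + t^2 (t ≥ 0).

Two free integrators in G(s): this is a type 2 system. Taking each input component in turn:
  • 2: tracked with zero error.
  • t: tracked with zero error.
  • t^2: e_ss = 2/K_a with K_a=1365 → 2/1365.
Total e_ss = 2/1365.

2/1365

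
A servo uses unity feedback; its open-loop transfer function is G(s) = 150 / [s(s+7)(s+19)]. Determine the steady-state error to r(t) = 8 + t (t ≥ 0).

G(s) has one factor of s in the denominator, so the system is type 1. By superposition:
  • 8: tracked with zero error.
  • t: e_ss = 1/K_v with K_v=150/133 → 133/150.
Total e_ss = 133/150.

133/150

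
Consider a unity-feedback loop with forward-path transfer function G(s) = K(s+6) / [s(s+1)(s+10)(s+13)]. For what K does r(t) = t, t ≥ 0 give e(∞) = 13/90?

150

One free integrator in G(s): this is a type 1 system.
K_v = lim_{s→0} s·G(s) = K·6 / (1·10·13) = (3/65)·K.
e_ss = 1/K_v = 13/90 ⇒ K_v = 90/13 ⇒ K = (90/13)/(3/65) = 150.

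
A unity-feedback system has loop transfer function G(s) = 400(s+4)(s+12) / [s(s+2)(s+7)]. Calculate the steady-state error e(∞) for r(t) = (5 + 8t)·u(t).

7/1200

One free integrator in G(s): this is a type 1 system. Treating each term separately:
  • 5: tracked with zero error.
  • 8t: e_ss = 8/K_v with K_v=9600/7 → 7/1200.
Total e_ss = 7/1200.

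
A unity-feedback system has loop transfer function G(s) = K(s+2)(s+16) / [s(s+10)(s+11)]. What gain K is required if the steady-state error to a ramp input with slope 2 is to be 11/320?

One free integrator in G(s): this is a type 1 system.
K_v = lim_{s→0} s·G(s) = K·2·16 / (10·11) = (16/55)·K.
e_ss = 2/K_v = 11/320 ⇒ K_v = 640/11 ⇒ K = (640/11)/(16/55) = 200.

200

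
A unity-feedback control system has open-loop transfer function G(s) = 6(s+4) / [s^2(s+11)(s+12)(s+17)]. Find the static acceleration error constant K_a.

The open loop has two poles at the origin → type 2 system.
K_a = lim_{s→0} s^2·G(s) = 6·4 / (11·12·17) = 2/187.

2/187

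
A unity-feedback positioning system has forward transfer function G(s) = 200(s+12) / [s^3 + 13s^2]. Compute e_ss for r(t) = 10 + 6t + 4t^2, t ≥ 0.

Factoring s^2 from the denominator leaves a polynomial with constant term 13, so the system is type 2. By superposition:
  • 10: tracked with zero error.
  • 6t: tracked with zero error.
  • 4t^2: e_ss = 8/K_a with K_a=2400/13 → 13/300.
Total e_ss = 13/300.

13/300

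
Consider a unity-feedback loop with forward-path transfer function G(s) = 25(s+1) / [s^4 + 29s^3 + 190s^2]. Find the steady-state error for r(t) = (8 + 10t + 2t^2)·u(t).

30.4

The denominator has no term below 190s^2 — 2 poles at s=0, type 2. By superposition:
  • 8: tracked with zero error.
  • 10t: tracked with zero error.
  • 2t^2: e_ss = 4/K_a with K_a=5/38 → 30.4.
Total e_ss = 30.4.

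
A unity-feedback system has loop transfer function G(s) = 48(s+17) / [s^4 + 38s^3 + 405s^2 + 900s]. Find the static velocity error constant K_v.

68/75

Factoring s from the denominator leaves a polynomial with constant term 900, so the system is type 1.
K_v = lim_{s→0} s·G(s) = 48·17 / 900 = 68/75.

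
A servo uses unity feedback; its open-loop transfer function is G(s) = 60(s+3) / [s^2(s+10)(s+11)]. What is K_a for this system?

18/11

G(s) has two factors of s in the denominator, so the system is type 2.
K_a = lim_{s→0} s^2·G(s) = 60·3 / (10·11) = 18/11.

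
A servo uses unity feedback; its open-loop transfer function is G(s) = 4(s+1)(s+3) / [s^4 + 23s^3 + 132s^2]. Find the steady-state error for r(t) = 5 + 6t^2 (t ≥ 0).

132

The denominator has no term below 132s^2 — 2 poles at s=0, type 2. Taking each input component in turn:
  • 5: tracked with zero error.
  • 6t^2: e_ss = 12/K_a with K_a=1/11 → 132.
Total e_ss = 132.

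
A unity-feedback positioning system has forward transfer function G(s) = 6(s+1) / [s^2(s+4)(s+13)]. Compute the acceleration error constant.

The open loop has two poles at the origin → type 2 system.
K_a = lim_{s→0} s^2·G(s) = 6·1 / (4·13) = 3/26.

3/26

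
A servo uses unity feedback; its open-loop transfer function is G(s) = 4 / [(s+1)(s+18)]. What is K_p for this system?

System type = 0 (no poles at s=0).
K_p = lim_{s→0} G(s) = 4 / (1·18) = 2/9.

2/9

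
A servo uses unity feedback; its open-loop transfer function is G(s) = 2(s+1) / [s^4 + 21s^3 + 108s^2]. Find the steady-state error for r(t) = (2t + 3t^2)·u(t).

324

Factoring s^2 from the denominator leaves a polynomial with constant term 108, so the system is type 2. Treating each term separately:
  • 2t: tracked with zero error.
  • 3t^2: e_ss = 6/K_a with K_a=1/54 → 324.
Total e_ss = 324.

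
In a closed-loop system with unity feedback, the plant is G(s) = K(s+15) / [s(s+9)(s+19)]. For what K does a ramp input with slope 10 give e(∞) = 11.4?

10

The open loop has one pole at the origin → type 1 system.
K_v = lim_{s→0} s·G(s) = K·15 / (9·19) = (5/57)·K.
e_ss = 10/K_v = 11.4 ⇒ K_v = 50/57 ⇒ K = (50/57)/(5/57) = 10.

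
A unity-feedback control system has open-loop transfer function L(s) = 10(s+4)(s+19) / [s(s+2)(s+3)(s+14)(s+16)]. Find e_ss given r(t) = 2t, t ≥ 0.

336/95

L(s) has one factor of s in the denominator, so the system is type 1.
K_v = lim_{s→0} s·L(s) = 10·4·19 / (2·3·14·16) = 95/168.
e_ss = 2/K_v = 2/(95/168) = 336/95.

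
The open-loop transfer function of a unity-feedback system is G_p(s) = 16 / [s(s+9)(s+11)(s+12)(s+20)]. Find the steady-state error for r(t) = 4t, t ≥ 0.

System type = 1 (one pole at s=0).
K_v = lim_{s→0} s·G_p(s) = 16 / (9·11·12·20) = 1/1485.
e_ss = 4/K_v = 4/(1/1485) = 5940.

5940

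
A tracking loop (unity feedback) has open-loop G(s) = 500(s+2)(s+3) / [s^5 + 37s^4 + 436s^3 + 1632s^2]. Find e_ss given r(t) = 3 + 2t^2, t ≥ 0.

Lowest-order denominator term is 1632s^2, so the open loop has 2 poles at the origin → type 2 system. By superposition:
  • 3: tracked with zero error.
  • 2t^2: e_ss = 4/K_a with K_a=125/68 → 2.176.
Total e_ss = 2.176.

2.176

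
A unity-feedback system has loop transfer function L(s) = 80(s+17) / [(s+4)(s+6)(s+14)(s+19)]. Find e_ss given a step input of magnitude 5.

System type = 0 (no poles at s=0).
K_p = lim_{s→0} L(s) = 80·17 / (4·6·14·19) = 85/399.
e_ss = 5/(1 + K_p) = 5/(484/399) = 1995/484.

1995/484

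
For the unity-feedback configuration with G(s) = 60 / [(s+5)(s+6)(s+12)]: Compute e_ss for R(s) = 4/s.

24/7

System type = 0 (no poles at s=0).
K_p = lim_{s→0} G(s) = 60 / (5·6·12) = 1/6.
e_ss = 4/(1 + K_p) = 4/(7/6) = 24/7.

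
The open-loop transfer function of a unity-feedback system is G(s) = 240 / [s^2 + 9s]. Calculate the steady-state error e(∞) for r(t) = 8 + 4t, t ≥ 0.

0.15

Factoring s from the denominator leaves a polynomial with constant term 9, so the system is type 1. By superposition:
  • 8: tracked with zero error.
  • 4t: e_ss = 4/K_v with K_v=80/3 → 0.15.
Total e_ss = 0.15.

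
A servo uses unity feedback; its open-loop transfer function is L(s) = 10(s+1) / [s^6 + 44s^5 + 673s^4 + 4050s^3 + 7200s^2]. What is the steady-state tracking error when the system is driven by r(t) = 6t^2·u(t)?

8640

The denominator has no term below 7200s^2 — 2 poles at s=0, type 2.
K_a = lim_{s→0} s^2·L(s) = 10·1 / 7200 = 1/720.
r(t) = 6t^2 gives R(s) = 12/s^3.
e_ss = 12/K_a = 12/(1/720) = 8640.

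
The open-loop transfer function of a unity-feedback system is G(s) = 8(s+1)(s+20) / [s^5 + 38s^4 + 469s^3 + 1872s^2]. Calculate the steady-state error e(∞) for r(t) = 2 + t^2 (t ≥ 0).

23.4

The denominator has no term below 1872s^2 — 2 poles at s=0, type 2. By superposition:
  • 2: tracked with zero error.
  • t^2: e_ss = 2/K_a with K_a=10/117 → 23.4.
Total e_ss = 23.4.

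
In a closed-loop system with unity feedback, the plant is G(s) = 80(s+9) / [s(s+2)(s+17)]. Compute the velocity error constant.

G(s) has one factor of s in the denominator, so the system is type 1.
K_v = lim_{s→0} s·G(s) = 80·9 / (2·17) = 360/17.

360/17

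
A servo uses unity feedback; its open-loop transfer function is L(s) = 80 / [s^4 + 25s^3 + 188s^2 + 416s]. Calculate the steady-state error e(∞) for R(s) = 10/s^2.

52

Lowest-order denominator term is 416s, so the open loop has 1 pole at the origin → type 1 system.
K_v = lim_{s→0} s·L(s) = 80 / 416 = 5/26.
e_ss = 10/K_v = 10/(5/26) = 52.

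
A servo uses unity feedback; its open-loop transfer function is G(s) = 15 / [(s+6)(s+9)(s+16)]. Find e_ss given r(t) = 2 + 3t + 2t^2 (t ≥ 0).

infinity

G(s) has no factors of s in the denominator, so the system is type 0. By superposition:
  • 2: e_ss = 2/(1+K_p) with K_p=5/288 → 576/293.
  • 3t: a type-0 system cannot track it, e_ss → ∞.
  • 2t^2: a type-0 system cannot track it, e_ss → ∞.
The unbounded component dominates.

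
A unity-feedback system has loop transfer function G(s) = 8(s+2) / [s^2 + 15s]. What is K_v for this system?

16/15

Factoring s from the denominator leaves a polynomial with constant term 15, so the system is type 1.
K_v = lim_{s→0} s·G(s) = 8·2 / 15 = 16/15.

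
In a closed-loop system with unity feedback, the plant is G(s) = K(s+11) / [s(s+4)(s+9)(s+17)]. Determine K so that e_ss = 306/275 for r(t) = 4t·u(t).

200

G(s) has one factor of s in the denominator, so the system is type 1.
K_v = lim_{s→0} s·G(s) = K·11 / (4·9·17) = (11/612)·K.
e_ss = 4/K_v = 306/275 ⇒ K_v = 550/153 ⇒ K = (550/153)/(11/612) = 200.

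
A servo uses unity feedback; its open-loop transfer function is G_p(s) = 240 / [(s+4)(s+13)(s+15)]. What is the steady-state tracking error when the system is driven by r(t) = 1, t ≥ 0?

13/17

System type = 0 (no poles at s=0).
K_p = lim_{s→0} G_p(s) = 240 / (4·13·15) = 4/13.
e_ss = 1/(1 + K_p) = 1/(17/13) = 13/17.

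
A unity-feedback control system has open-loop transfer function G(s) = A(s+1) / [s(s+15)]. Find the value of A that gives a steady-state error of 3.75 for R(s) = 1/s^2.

4

G(s) has one factor of s in the denominator, so the system is type 1.
K_v = lim_{s→0} s·G(s) = A·1 / (15) = (1/15)·A.
e_ss = 1/K_v = 3.75 ⇒ K_v = 4/15 ⇒ A = (4/15)/(1/15) = 4.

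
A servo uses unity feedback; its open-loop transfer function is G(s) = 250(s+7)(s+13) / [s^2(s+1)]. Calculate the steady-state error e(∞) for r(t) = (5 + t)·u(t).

The open loop has two poles at the origin → type 2 system. Treating each term separately:
  • 5: tracked with zero error.
  • t: tracked with zero error.
Total e_ss = 0.

0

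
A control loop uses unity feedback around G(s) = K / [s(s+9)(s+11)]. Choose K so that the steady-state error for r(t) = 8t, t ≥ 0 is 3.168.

250

One free integrator in G(s): this is a type 1 system.
K_v = lim_{s→0} s·G(s) = K / (9·11) = (1/99)·K.
e_ss = 8/K_v = 3.168 ⇒ K_v = 250/99 ⇒ K = (250/99)/(1/99) = 250.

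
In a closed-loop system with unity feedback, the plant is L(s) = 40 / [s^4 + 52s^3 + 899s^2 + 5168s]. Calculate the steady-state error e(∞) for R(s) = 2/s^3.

The denominator has no term below 5168s — 1 pole at s=0, type 1.
K_a = lim_{s→0} s^2·L(s) = 0; the steady-state error to this parabolic input grows without bound.

infinity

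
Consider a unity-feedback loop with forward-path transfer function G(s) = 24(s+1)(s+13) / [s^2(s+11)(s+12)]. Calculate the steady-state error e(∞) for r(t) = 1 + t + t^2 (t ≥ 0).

11/13

The open loop has two poles at the origin → type 2 system. Taking each input component in turn:
  • 1: tracked with zero error.
  • t: tracked with zero error.
  • t^2: e_ss = 2/K_a with K_a=26/11 → 11/13.
Total e_ss = 11/13.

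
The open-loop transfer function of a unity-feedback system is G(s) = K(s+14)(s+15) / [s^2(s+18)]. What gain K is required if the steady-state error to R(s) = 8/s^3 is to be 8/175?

Two free integrators in G(s): this is a type 2 system.
K_a = lim_{s→0} s^2·G(s) = K·14·15 / (18) = (35/3)·K.
e_ss = 8/K_a = 8/175 ⇒ K_a = 175 ⇒ K = 175/(35/3) = 15.

15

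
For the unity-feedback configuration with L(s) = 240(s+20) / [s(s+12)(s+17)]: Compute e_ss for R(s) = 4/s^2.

One free integrator in L(s): this is a type 1 system.
K_v = lim_{s→0} s·L(s) = 240·20 / (12·17) = 400/17.
e_ss = 4/K_v = 4/(400/17) = 0.17.

0.17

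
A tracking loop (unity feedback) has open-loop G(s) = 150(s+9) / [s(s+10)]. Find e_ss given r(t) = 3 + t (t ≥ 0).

1/135

The open loop has one pole at the origin → type 1 system. Taking each input component in turn:
  • 3: tracked with zero error.
  • t: e_ss = 1/K_v with K_v=135 → 1/135.
Total e_ss = 1/135.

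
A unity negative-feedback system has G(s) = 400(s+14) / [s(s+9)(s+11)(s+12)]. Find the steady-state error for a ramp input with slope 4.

System type = 1 (one pole at s=0).
K_v = lim_{s→0} s·G(s) = 400·14 / (9·11·12) = 1400/297.
e_ss = 4/K_v = 4/(1400/297) = 297/350.

297/350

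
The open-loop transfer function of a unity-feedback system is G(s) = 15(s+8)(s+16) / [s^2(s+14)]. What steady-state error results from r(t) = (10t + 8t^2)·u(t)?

7/60

G(s) has two factors of s in the denominator, so the system is type 2. By superposition:
  • 10t: tracked with zero error.
  • 8t^2: e_ss = 16/K_a with K_a=960/7 → 7/60.
Total e_ss = 7/60.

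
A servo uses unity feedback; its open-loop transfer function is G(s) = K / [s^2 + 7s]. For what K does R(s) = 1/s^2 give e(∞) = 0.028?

Factoring s from the denominator leaves a polynomial with constant term 7, so the system is type 1.
K_v = lim_{s→0} s·G(s) = K / 7 = (1/7)·K.
e_ss = 1/K_v = 0.028 ⇒ K_v = 250/7 ⇒ K = (250/7)/(1/7) = 250.

250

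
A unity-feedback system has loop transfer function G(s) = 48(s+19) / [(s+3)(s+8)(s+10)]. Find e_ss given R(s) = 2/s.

G(s) has no factors of s in the denominator, so the system is type 0.
K_p = lim_{s→0} G(s) = 48·19 / (3·8·10) = 3.8.
e_ss = 2/(1 + K_p) = 2/4.8 = 5/12.

5/12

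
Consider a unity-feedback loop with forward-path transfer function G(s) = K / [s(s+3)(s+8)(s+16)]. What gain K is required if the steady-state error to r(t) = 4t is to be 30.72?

50

The open loop has one pole at the origin → type 1 system.
K_v = lim_{s→0} s·G(s) = K / (3·8·16) = (1/384)·K.
e_ss = 4/K_v = 30.72 ⇒ K_v = 25/192 ⇒ K = (25/192)/(1/384) = 50.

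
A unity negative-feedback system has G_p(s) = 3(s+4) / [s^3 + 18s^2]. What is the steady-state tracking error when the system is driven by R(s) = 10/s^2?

0

Lowest-order denominator term is 18s^2, so the open loop has 2 poles at the origin → type 2 system.
K_v = ∞ for a type-2 system; e_ss to a ramp is zero.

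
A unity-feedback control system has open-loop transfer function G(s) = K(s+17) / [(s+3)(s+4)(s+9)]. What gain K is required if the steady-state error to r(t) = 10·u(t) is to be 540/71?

2

The open loop has no poles at the origin → type 0 system.
K_p = lim_{s→0} G(s) = K·17 / (3·4·9) = (17/108)·K.
e_ss = 10/(1 + K_p) = 540/71 ⇒ 1 + (17/108)·K = 71/54 ⇒ K = 2.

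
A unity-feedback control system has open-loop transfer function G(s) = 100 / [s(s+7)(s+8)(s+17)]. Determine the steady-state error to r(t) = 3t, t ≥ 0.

One free integrator in G(s): this is a type 1 system.
K_v = lim_{s→0} s·G(s) = 100 / (7·8·17) = 25/238.
e_ss = 3/K_v = 3/(25/238) = 28.56.

28.56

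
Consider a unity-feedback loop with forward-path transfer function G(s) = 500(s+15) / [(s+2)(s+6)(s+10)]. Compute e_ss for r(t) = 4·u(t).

System type = 0 (no poles at s=0).
K_p = lim_{s→0} G(s) = 500·15 / (2·6·10) = 62.5.
e_ss = 4/(1 + K_p) = 4/63.5 = 8/127.

8/127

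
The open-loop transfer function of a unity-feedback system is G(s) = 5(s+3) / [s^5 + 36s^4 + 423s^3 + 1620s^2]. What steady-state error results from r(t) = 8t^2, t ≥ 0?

Lowest-order denominator term is 1620s^2, so the open loop has 2 poles at the origin → type 2 system.
K_a = lim_{s→0} s^2·G(s) = 5·3 / 1620 = 1/108.
r(t) = 8t^2 gives R(s) = 16/s^3.
e_ss = 16/K_a = 16/(1/108) = 1728.

1728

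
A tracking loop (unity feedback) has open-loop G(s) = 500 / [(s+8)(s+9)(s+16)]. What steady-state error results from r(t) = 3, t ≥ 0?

864/413

The open loop has no poles at the origin → type 0 system.
K_p = lim_{s→0} G(s) = 500 / (8·9·16) = 125/288.
e_ss = 3/(1 + K_p) = 3/(413/288) = 864/413.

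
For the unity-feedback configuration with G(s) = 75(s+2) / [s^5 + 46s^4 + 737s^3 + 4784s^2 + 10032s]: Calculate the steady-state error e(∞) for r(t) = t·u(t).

66.88

Lowest-order denominator term is 10032s, so the open loop has 1 pole at the origin → type 1 system.
K_v = lim_{s→0} s·G(s) = 75·2 / 10032 = 25/1672.
e_ss = 1/K_v = 1/(25/1672) = 66.88.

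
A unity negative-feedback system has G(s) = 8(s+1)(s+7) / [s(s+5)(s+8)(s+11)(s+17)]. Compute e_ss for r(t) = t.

935/7

The open loop has one pole at the origin → type 1 system.
K_v = lim_{s→0} s·G(s) = 8·1·7 / (5·8·11·17) = 7/935.
e_ss = 1/K_v = 1/(7/935) = 935/7.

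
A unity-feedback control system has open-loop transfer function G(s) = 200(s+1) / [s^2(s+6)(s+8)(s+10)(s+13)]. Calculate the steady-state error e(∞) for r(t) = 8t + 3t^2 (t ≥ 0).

187.2

Two free integrators in G(s): this is a type 2 system. Taking each input component in turn:
  • 8t: tracked with zero error.
  • 3t^2: e_ss = 6/K_a with K_a=5/156 → 187.2.
Total e_ss = 187.2.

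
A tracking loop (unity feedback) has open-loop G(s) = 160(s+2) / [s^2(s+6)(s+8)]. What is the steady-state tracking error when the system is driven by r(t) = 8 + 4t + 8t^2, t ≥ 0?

System type = 2 (two poles at s=0). By superposition:
  • 8: tracked with zero error.
  • 4t: tracked with zero error.
  • 8t^2: e_ss = 16/K_a with K_a=20/3 → 2.4.
Total e_ss = 2.4.

2.4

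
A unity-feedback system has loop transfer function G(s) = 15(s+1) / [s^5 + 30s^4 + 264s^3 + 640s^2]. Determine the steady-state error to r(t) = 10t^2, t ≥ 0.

2560/3

Lowest-order denominator term is 640s^2, so the open loop has 2 poles at the origin → type 2 system.
K_a = lim_{s→0} s^2·G(s) = 15·1 / 640 = 3/128.
r(t) = 10t^2 gives R(s) = 20/s^3.
e_ss = 20/K_a = 20/(3/128) = 2560/3.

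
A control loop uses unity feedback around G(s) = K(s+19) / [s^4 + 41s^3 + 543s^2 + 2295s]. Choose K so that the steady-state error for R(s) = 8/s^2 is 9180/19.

2

Lowest-order denominator term is 2295s, so the open loop has 1 pole at the origin → type 1 system.
K_v = lim_{s→0} s·G(s) = K·19 / 2295 = (19/2295)·K.
e_ss = 8/K_v = 9180/19 ⇒ K_v = 38/2295 ⇒ K = (38/2295)/(19/2295) = 2.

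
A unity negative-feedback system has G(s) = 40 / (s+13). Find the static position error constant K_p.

The open loop has no poles at the origin → type 0 system.
K_p = lim_{s→0} G(s) = 40 / (13) = 40/13.

40/13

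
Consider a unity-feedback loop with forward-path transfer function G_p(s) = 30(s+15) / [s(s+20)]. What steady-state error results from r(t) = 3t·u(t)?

System type = 1 (one pole at s=0).
K_v = lim_{s→0} s·G_p(s) = 30·15 / (20) = 22.5.
e_ss = 3/K_v = 3/22.5 = 2/15.

2/15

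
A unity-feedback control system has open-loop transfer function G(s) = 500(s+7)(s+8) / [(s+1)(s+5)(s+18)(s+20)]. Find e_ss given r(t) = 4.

G(s) has no factors of s in the denominator, so the system is type 0.
K_p = lim_{s→0} G(s) = 500·7·8 / (1·5·18·20) = 140/9.
e_ss = 4/(1 + K_p) = 4/(149/9) = 36/149.

36/149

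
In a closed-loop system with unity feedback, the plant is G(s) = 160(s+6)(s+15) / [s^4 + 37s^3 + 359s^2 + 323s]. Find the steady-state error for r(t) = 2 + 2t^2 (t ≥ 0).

Lowest-order denominator term is 323s, so the open loop has 1 pole at the origin → type 1 system. Taking each input component in turn:
  • 2: tracked with zero error.
  • 2t^2: a type-1 system cannot track it, e_ss → ∞.
The unbounded component dominates.

infinity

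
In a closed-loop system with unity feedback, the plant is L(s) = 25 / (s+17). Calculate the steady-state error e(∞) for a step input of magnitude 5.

No free integrators in L(s): this is a type 0 system.
K_p = lim_{s→0} L(s) = 25 / (17) = 25/17.
e_ss = 5/(1 + K_p) = 5/(42/17) = 85/42.

85/42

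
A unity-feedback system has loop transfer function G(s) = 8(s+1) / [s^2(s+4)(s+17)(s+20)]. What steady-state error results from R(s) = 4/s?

The open loop has two poles at the origin → type 2 system.
A type-2 system has K_p = ∞, so it tracks a step input with zero steady-state error.

0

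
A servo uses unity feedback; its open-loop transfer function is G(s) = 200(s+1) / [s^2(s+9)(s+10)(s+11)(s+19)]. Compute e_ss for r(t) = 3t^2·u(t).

Two free integrators in G(s): this is a type 2 system.
K_a = lim_{s→0} s^2·G(s) = 200·1 / (9·10·11·19) = 20/1881.
r(t) = 3t^2 gives R(s) = 6/s^3.
e_ss = 6/K_a = 6/(20/1881) = 564.3.

564.3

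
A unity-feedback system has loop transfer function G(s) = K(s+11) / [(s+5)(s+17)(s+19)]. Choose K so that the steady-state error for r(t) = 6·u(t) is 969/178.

15

No free integrators in G(s): this is a type 0 system.
K_p = lim_{s→0} G(s) = K·11 / (5·17·19) = (11/1615)·K.
e_ss = 6/(1 + K_p) = 969/178 ⇒ 1 + (11/1615)·K = 356/323 ⇒ K = 15.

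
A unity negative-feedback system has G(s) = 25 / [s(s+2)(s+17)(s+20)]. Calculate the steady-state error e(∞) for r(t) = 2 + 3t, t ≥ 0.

The open loop has one pole at the origin → type 1 system. Treating each term separately:
  • 2: tracked with zero error.
  • 3t: e_ss = 3/K_v with K_v=5/136 → 81.6.
Total e_ss = 81.6.

81.6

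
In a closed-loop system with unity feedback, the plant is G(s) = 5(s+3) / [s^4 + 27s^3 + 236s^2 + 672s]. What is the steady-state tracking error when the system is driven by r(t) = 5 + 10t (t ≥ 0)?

448

Factoring s from the denominator leaves a polynomial with constant term 672, so the system is type 1. Taking each input component in turn:
  • 5: tracked with zero error.
  • 10t: e_ss = 10/K_v with K_v=5/224 → 448.
Total e_ss = 448.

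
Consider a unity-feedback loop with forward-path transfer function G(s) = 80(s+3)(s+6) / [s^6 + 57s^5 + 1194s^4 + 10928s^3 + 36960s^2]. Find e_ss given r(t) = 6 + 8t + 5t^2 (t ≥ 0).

Factoring s^2 from the denominator leaves a polynomial with constant term 36960, so the system is type 2. By superposition:
  • 6: tracked with zero error.
  • 8t: tracked with zero error.
  • 5t^2: e_ss = 10/K_a with K_a=3/77 → 770/3.
Total e_ss = 770/3.

770/3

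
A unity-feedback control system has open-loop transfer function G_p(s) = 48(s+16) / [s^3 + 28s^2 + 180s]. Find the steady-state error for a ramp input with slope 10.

The denominator has no term below 180s — 1 pole at s=0, type 1.
K_v = lim_{s→0} s·G_p(s) = 48·16 / 180 = 64/15.
e_ss = 10/K_v = 10/(64/15) = 75/32.

75/32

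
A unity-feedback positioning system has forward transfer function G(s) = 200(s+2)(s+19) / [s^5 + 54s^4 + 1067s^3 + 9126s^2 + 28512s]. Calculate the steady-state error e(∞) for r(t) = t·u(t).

Lowest-order denominator term is 28512s, so the open loop has 1 pole at the origin → type 1 system.
K_v = lim_{s→0} s·G(s) = 200·2·19 / 28512 = 475/1782.
e_ss = 1/K_v = 1/(475/1782) = 1782/475.

1782/475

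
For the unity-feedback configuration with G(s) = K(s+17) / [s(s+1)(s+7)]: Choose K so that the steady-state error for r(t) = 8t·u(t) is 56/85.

G(s) has one factor of s in the denominator, so the system is type 1.
K_v = lim_{s→0} s·G(s) = K·17 / (1·7) = (17/7)·K.
e_ss = 8/K_v = 56/85 ⇒ K_v = 85/7 ⇒ K = (85/7)/(17/7) = 5.

5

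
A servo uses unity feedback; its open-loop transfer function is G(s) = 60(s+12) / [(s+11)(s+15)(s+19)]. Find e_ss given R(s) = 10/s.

G(s) has no factors of s in the denominator, so the system is type 0.
K_p = lim_{s→0} G(s) = 60·12 / (11·15·19) = 48/209.
e_ss = 10/(1 + K_p) = 10/(257/209) = 2090/257.

2090/257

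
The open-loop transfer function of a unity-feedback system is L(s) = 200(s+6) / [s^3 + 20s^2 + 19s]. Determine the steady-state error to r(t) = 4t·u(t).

19/300

Factoring s from the denominator leaves a polynomial with constant term 19, so the system is type 1.
K_v = lim_{s→0} s·L(s) = 200·6 / 19 = 1200/19.
e_ss = 4/K_v = 4/(1200/19) = 19/300.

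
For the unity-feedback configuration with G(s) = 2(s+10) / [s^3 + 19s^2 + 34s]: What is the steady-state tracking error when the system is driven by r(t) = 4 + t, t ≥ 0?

Factoring s from the denominator leaves a polynomial with constant term 34, so the system is type 1. By superposition:
  • 4: tracked with zero error.
  • t: e_ss = 1/K_v with K_v=10/17 → 1.7.
Total e_ss = 1.7.

1.7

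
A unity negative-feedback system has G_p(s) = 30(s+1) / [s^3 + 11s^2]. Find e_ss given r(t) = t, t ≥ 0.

0

Factoring s^2 from the denominator leaves a polynomial with constant term 11, so the system is type 2.
A type-2 system has K_v = ∞, so it tracks a ramp input with zero steady-state error.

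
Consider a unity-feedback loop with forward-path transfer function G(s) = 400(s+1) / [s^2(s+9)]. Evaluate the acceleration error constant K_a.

400/9

System type = 2 (two poles at s=0).
K_a = lim_{s→0} s^2·G(s) = 400·1 / (9) = 400/9.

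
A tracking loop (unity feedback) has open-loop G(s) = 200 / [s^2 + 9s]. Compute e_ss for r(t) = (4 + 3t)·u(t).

0.135

The denominator has no term below 9s — 1 pole at s=0, type 1. By superposition:
  • 4: tracked with zero error.
  • 3t: e_ss = 3/K_v with K_v=200/9 → 0.135.
Total e_ss = 0.135.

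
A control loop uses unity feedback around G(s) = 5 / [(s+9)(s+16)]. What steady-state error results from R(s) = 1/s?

System type = 0 (no poles at s=0).
K_p = lim_{s→0} G(s) = 5 / (9·16) = 5/144.
e_ss = 1/(1 + K_p) = 1/(149/144) = 144/149.

144/149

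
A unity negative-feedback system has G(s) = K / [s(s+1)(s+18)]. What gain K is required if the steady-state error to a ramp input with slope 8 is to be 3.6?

System type = 1 (one pole at s=0).
K_v = lim_{s→0} s·G(s) = K / (1·18) = (1/18)·K.
e_ss = 8/K_v = 3.6 ⇒ K_v = 20/9 ⇒ K = (20/9)/(1/18) = 40.

40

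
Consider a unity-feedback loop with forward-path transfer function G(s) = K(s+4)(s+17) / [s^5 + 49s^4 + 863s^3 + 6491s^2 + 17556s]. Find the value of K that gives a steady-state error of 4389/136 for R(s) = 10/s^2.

80

The denominator has no term below 17556s — 1 pole at s=0, type 1.
K_v = lim_{s→0} s·G(s) = K·4·17 / 17556 = (17/4389)·K.
e_ss = 10/K_v = 4389/136 ⇒ K_v = 1360/4389 ⇒ K = (1360/4389)/(17/4389) = 80.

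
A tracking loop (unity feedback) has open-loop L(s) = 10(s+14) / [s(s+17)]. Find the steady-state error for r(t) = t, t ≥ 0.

17/140

L(s) has one factor of s in the denominator, so the system is type 1.
K_v = lim_{s→0} s·L(s) = 10·14 / (17) = 140/17.
e_ss = 1/K_v = 1/(140/17) = 17/140.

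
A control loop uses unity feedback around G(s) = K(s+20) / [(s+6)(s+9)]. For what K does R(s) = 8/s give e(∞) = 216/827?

System type = 0 (no poles at s=0).
K_p = lim_{s→0} G(s) = K·20 / (6·9) = (10/27)·K.
e_ss = 8/(1 + K_p) = 216/827 ⇒ 1 + (10/27)·K = 827/27 ⇒ K = 80.

80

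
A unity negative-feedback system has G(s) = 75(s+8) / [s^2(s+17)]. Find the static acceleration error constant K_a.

600/17

Two free integrators in G(s): this is a type 2 system.
K_a = lim_{s→0} s^2·G(s) = 75·8 / (17) = 600/17.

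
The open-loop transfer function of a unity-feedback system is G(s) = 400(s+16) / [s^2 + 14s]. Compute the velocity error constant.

Lowest-order denominator term is 14s, so the open loop has 1 pole at the origin → type 1 system.
K_v = lim_{s→0} s·G(s) = 400·16 / 14 = 3200/7.

3200/7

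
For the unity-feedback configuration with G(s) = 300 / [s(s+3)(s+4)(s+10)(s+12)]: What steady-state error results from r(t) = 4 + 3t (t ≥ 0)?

The open loop has one pole at the origin → type 1 system. Taking each input component in turn:
  • 4: tracked with zero error.
  • 3t: e_ss = 3/K_v with K_v=5/24 → 14.4.
Total e_ss = 14.4.

14.4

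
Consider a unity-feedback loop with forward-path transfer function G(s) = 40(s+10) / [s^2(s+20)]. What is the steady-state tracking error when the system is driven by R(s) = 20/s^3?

System type = 2 (two poles at s=0).
K_a = lim_{s→0} s^2·G(s) = 40·10 / (20) = 20.
r(t) = 10t^2 gives R(s) = 20/s^3.
e_ss = 20/K_a = 20/20 = 1.

1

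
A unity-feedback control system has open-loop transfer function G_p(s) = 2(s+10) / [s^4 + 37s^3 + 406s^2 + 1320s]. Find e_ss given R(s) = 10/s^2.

660

Lowest-order denominator term is 1320s, so the open loop has 1 pole at the origin → type 1 system.
K_v = lim_{s→0} s·G_p(s) = 2·10 / 1320 = 1/66.
e_ss = 10/K_v = 10/(1/66) = 660.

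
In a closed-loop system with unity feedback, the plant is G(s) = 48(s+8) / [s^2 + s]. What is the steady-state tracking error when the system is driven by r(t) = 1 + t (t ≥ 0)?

The denominator has no term below s — 1 pole at s=0, type 1. Taking each input component in turn:
  • 1: tracked with zero error.
  • t: e_ss = 1/K_v with K_v=384 → 1/384.
Total e_ss = 1/384.

1/384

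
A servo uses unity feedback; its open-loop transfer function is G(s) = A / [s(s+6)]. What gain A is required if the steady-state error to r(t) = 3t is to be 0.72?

G(s) has one factor of s in the denominator, so the system is type 1.
K_v = lim_{s→0} s·G(s) = A / (6) = (1/6)·A.
e_ss = 3/K_v = 0.72 ⇒ K_v = 25/6 ⇒ A = (25/6)/(1/6) = 25.

25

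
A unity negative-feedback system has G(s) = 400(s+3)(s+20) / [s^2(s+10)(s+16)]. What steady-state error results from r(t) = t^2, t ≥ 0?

G(s) has two factors of s in the denominator, so the system is type 2.
K_a = lim_{s→0} s^2·G(s) = 400·3·20 / (10·16) = 150.
r(t) = t^2 gives R(s) = 2/s^3.
e_ss = 2/K_a = 2/150 = 1/75.

1/75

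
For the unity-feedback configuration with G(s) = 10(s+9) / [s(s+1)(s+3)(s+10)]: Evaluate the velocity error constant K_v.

3

System type = 1 (one pole at s=0).
K_v = lim_{s→0} s·G(s) = 10·9 / (1·3·10) = 3.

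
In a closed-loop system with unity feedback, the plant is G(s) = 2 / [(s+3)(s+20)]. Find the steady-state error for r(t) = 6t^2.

System type = 0 (no poles at s=0).
For a type-0 system K_a = 0, so e_ss to a parabolic input is unbounded.

infinity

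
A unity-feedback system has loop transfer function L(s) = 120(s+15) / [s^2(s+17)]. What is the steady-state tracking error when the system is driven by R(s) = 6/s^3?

Two free integrators in L(s): this is a type 2 system.
K_a = lim_{s→0} s^2·L(s) = 120·15 / (17) = 1800/17.
r(t) = 3t^2 gives R(s) = 6/s^3.
e_ss = 6/K_a = 6/(1800/17) = 17/300.

17/300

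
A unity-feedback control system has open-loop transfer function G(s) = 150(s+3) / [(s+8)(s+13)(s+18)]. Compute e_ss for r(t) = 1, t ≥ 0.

System type = 0 (no poles at s=0).
K_p = lim_{s→0} G(s) = 150·3 / (8·13·18) = 25/104.
e_ss = 1/(1 + K_p) = 1/(129/104) = 104/129.

104/129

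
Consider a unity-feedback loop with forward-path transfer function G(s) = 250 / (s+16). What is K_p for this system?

System type = 0 (no poles at s=0).
K_p = lim_{s→0} G(s) = 250 / (16) = 15.625.

15.625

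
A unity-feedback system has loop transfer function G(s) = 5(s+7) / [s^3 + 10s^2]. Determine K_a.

The denominator has no term below 10s^2 — 2 poles at s=0, type 2.
K_a = lim_{s→0} s^2·G(s) = 5·7 / 10 = 3.5.

3.5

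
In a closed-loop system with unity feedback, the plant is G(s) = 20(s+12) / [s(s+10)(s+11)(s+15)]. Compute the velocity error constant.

G(s) has one factor of s in the denominator, so the system is type 1.
K_v = lim_{s→0} s·G(s) = 20·12 / (10·11·15) = 8/55.

8/55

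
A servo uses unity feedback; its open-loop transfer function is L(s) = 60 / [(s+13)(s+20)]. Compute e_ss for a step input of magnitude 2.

1.625

L(s) has no factors of s in the denominator, so the system is type 0.
K_p = lim_{s→0} L(s) = 60 / (13·20) = 3/13.
e_ss = 2/(1 + K_p) = 2/(16/13) = 1.625.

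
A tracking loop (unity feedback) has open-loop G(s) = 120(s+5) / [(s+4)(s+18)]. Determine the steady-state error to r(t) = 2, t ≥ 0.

System type = 0 (no poles at s=0).
K_p = lim_{s→0} G(s) = 120·5 / (4·18) = 25/3.
e_ss = 2/(1 + K_p) = 2/(28/3) = 3/14.

3/14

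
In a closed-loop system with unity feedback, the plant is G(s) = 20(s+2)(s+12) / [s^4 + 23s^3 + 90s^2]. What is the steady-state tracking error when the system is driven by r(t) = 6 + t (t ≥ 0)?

Factoring s^2 from the denominator leaves a polynomial with constant term 90, so the system is type 2. Taking each input component in turn:
  • 6: tracked with zero error.
  • t: tracked with zero error.
Total e_ss = 0.

0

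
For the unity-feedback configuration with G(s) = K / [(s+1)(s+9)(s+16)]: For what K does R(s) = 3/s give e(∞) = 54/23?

No free integrators in G(s): this is a type 0 system.
K_p = lim_{s→0} G(s) = K / (1·9·16) = (1/144)·K.
e_ss = 3/(1 + K_p) = 54/23 ⇒ 1 + (1/144)·K = 23/18 ⇒ K = 40.

40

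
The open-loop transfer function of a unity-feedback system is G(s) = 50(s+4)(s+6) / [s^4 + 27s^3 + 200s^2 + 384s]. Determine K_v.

The denominator has no term below 384s — 1 pole at s=0, type 1.
K_v = lim_{s→0} s·G(s) = 50·4·6 / 384 = 3.125.

3.125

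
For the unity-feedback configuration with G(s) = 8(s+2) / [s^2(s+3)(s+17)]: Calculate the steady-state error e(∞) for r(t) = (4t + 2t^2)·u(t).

G(s) has two factors of s in the denominator, so the system is type 2. Treating each term separately:
  • 4t: tracked with zero error.
  • 2t^2: e_ss = 4/K_a with K_a=16/51 → 12.75.
Total e_ss = 12.75.

12.75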